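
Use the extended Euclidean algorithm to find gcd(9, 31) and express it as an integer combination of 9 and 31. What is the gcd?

Euclidean algorithm:
31 = 3×9 + 4
9 = 2×4 + 1
4 = 4×1 + 0
gcd(9, 31) = 1.
Back-substituting:
1 = 9 − 2·4
1 = −2·31 + 7·9
So 1 = (-2)·31 + (7)·9.

1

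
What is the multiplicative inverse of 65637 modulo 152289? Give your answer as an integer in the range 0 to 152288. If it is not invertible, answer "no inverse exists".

Euclidean algorithm on 152289, 65637:
152289 = 2·65637 + 21015
65637 = 3·21015 + 2592
21015 = 8·2592 + 279
2592 = 9·279 + 81
279 = 3·81 + 36
81 = 2·36 + 9
36 = 4·9 + 0
Since gcd = 9 > 1, 65637 is not a unit mod 152289.

no inverse exists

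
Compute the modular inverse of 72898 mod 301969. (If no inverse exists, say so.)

230849

Apply the Euclidean algorithm to 301969 and 72898:
301969 = 4*72898 + 10377
72898 = 7*10377 + 259
10377 = 40*259 + 17
259 = 15*17 + 4
17 = 4*4 + 1
4 = 4*1 + 0
The gcd is 1. Working backward:
1 = 17 − 4·4
1 = −4·259 + 61·17
1 = 61·10377 − 2444·259
1 = −2444·72898 + 17169·10377
1 = 17169·301969 − 71120·72898
So 72898·(-71120) ≡ 1 (mod 301969), and -71120 ≡ 230849 (mod 301969).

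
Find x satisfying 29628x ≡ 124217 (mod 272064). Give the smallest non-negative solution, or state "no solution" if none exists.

no solution

gcd(29628, 272064):
272064 = 9×29628 + 5412
29628 = 5×5412 + 2568
5412 = 2×2568 + 276
2568 = 9×276 + 84
276 = 3×84 + 24
84 = 3×24 + 12
24 = 2×12 + 0
gcd = 12, but 12 ∤ 124217, so the congruence has no solution.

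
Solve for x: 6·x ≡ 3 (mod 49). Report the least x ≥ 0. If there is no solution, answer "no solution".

First find gcd(6, 49):
49 = 8×6 + 1
6 = 6×1 + 0
gcd = 1, so a unique solution mod 49 exists.
Back-substitute for the Bézout coefficients:
1 = 49 − 8·6
So 6·(-8) ≡ 1 (mod 49), giving 6⁻¹ ≡ 41.
x ≡ 6⁻¹·3 ≡ 41·3 ≡ 25 (mod 49).

25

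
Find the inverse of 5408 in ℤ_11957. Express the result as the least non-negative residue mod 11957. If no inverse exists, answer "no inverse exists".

5596

Apply the Euclidean algorithm to 11957 and 5408:
11957 = 2*5408 + 1141
5408 = 4*1141 + 844
1141 = 1*844 + 297
844 = 2*297 + 250
297 = 1*250 + 47
250 = 5*47 + 15
47 = 3*15 + 2
15 = 7*2 + 1
2 = 2*1 + 0
The gcd is 1. Working backward:
1 = 15 − 7·2
1 = −7·47 + 22·15
1 = 22·250 − 117·47
1 = −117·297 + 139·250
1 = 139·844 − 395·297
1 = −395·1141 + 534·844
1 = 534·5408 − 2531·1141
1 = −2531·11957 + 5596·5408
So 5408·5596 ≡ 1 (mod 11957).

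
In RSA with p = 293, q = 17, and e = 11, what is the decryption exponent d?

φ(n) = (p−1)(q−1) = 292·16 = 4672.
Need d with 11·d ≡ 1 (mod 4672). Apply the extended Euclidean algorithm:
4672 = 424×11 + 8
11 = 1×8 + 3
8 = 2×3 + 2
3 = 1×2 + 1
2 = 2×1 + 0
Back-substitute:
1 = 3 − 2
1 = −8 + 3·3
1 = 3·11 − 4·8
1 = −4·4672 + 1699·11
So 11·1699 ≡ 1 (mod 4672), hence d = 1699.

1699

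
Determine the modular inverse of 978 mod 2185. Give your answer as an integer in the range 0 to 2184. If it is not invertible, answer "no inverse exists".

Extended Euclidean algorithm:
2185 = 2×978 + 229
978 = 4×229 + 62
229 = 3×62 + 43
62 = 1×43 + 19
43 = 2×19 + 5
19 = 3×5 + 4
5 = 1×4 + 1
4 = 4×1 + 0
The gcd is 1. Working backward:
1 = 5 − 4
1 = −19 + 4·5
1 = 4·43 − 9·19
1 = −9·62 + 13·43
1 = 13·229 − 48·62
1 = −48·978 + 205·229
1 = 205·2185 − 458·978
Hence 978⁻¹ ≡ -458 ≡ 1727 (mod 2185).

1727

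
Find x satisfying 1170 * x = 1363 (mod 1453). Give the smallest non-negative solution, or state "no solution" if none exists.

447

First find gcd(1170, 1453):
1453 = 1*1170 + 283
1170 = 4*283 + 38
283 = 7*38 + 17
38 = 2*17 + 4
17 = 4*4 + 1
4 = 4*1 + 0
gcd = 1, so a unique solution mod 1453 exists.
Back-substitute for the Bézout coefficients:
1 = 17 − 4·4
1 = −4·38 + 9·17
1 = 9·283 − 67·38
1 = −67·1170 + 277·283
1 = 277·1453 − 344·1170
So 1170·(-344) ≡ 1 (mod 1453), giving 1170⁻¹ ≡ 1109.
x ≡ 1170⁻¹·1363 ≡ 1109·1363 ≡ 447 (mod 1453).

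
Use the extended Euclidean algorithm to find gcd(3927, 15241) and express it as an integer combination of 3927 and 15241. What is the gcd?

1

Repeated division:
15241 = 3×3927 + 3460
3927 = 1×3460 + 467
3460 = 7×467 + 191
467 = 2×191 + 85
191 = 2×85 + 21
85 = 4×21 + 1
21 = 21×1 + 0
gcd(3927, 15241) = 1.
Back-substituting:
1 = 85 − 4·21
1 = −4·191 + 9·85
1 = 9·467 − 22·191
1 = −22·3460 + 163·467
1 = 163·3927 − 185·3460
1 = −185·15241 + 718·3927
So 1 = (-185)·15241 + (718)·3927.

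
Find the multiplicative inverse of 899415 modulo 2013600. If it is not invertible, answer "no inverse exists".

Compute gcd(899415, 2013600):
2013600 = 2×899415 + 214770
899415 = 4×214770 + 40335
214770 = 5×40335 + 13095
40335 = 3×13095 + 1050
13095 = 12×1050 + 495
1050 = 2×495 + 60
495 = 8×60 + 15
60 = 4×15 + 0
gcd(899415, 2013600) = 15 ≠ 1, so 899415 has no multiplicative inverse modulo 2013600.

no inverse exists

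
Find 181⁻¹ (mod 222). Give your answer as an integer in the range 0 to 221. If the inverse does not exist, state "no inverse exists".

157

gcd(222, 181) by repeated division:
222 = 1×181 + 41
181 = 4×41 + 17
41 = 2×17 + 7
17 = 2×7 + 3
7 = 2×3 + 1
3 = 3×1 + 0
The gcd is 1. Working backward:
1 = 7 − 2·3
1 = −2·17 + 5·7
1 = 5·41 − 12·17
1 = −12·181 + 53·41
1 = 53·222 − 65·181
Thus 181·(-65) ≡ 1 (mod 222); reducing, -65 mod 222 = 157.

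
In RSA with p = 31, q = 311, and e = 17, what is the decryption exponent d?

φ(n) = (p−1)(q−1) = 30·310 = 9300.
Need d with 17·d ≡ 1 (mod 9300). Apply the extended Euclidean algorithm:
9300 = 547*17 + 1
17 = 17*1 + 0
Back-substitute:
1 = 9300 − 547·17
So 17·(-547) ≡ 1 (mod 9300), hence d ≡ -547 ≡ 8753 (mod 9300).

8753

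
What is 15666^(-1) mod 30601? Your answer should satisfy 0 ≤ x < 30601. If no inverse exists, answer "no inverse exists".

Extended Euclidean algorithm:
30601 = 1*15666 + 14935
15666 = 1*14935 + 731
14935 = 20*731 + 315
731 = 2*315 + 101
315 = 3*101 + 12
101 = 8*12 + 5
12 = 2*5 + 2
5 = 2*2 + 1
2 = 2*1 + 0
gcd = 1, so the inverse exists. Back-substitute:
1 = 5 − 2·2
1 = −2·12 + 5·5
1 = 5·101 − 42·12
1 = −42·315 + 131·101
1 = 131·731 − 304·315
1 = −304·14935 + 6211·731
1 = 6211·15666 − 6515·14935
1 = −6515·30601 + 12726·15666
So 15666·12726 ≡ 1 (mod 30601).

12726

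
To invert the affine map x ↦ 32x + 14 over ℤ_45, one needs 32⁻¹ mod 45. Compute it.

Apply the Euclidean algorithm to 45 and 32:
45 = 1·32 + 13
32 = 2·13 + 6
13 = 2·6 + 1
6 = 6·1 + 0
The gcd is 1. Working backward:
1 = 13 − 2·6
1 = −2·32 + 5·13
1 = 5·45 − 7·32
So 32·(-7) ≡ 1 (mod 45), and -7 ≡ 38 (mod 45).

38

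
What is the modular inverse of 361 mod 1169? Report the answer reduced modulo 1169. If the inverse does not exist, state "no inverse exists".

1101

gcd(1169, 361) by repeated division:
1169 = 3*361 + 86
361 = 4*86 + 17
86 = 5*17 + 1
17 = 17*1 + 0
The gcd is 1. Working backward:
1 = 86 − 5·17
1 = −5·361 + 21·86
1 = 21·1169 − 68·361
Hence 361⁻¹ ≡ -68 ≡ 1101 (mod 1169).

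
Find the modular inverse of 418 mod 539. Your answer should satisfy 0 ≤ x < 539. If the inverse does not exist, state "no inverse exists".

Compute gcd(418, 539):
539 = 1×418 + 121
418 = 3×121 + 55
121 = 2×55 + 11
55 = 5×11 + 0
Since gcd = 11 > 1, 418 is not a unit mod 539.

no inverse exists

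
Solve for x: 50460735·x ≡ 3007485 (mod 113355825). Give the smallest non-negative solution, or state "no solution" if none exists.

First find gcd(50460735, 113355825):
113355825 = 2*50460735 + 12434355
50460735 = 4*12434355 + 723315
12434355 = 17*723315 + 138000
723315 = 5*138000 + 33315
138000 = 4*33315 + 4740
33315 = 7*4740 + 135
4740 = 35*135 + 15
135 = 9*15 + 0
gcd = 15 and 15 | 3007485, so solutions exist. Divide through by 15: 3364049x ≡ 200499 (mod 7557055).
Now find 3364049⁻¹ mod 7557055:
7557055 = 2·3364049 + 828957
3364049 = 4·828957 + 48221
828957 = 17·48221 + 9200
48221 = 5·9200 + 2221
9200 = 4·2221 + 316
2221 = 7·316 + 9
316 = 35·9 + 1
9 = 9·1 + 0
Back-substitute:
1 = 316 − 35·9
1 = −35·2221 + 246·316
1 = 246·9200 − 1019·2221
1 = −1019·48221 + 5341·9200
1 = 5341·828957 − 91816·48221
1 = −91816·3364049 + 372605·828957
1 = 372605·7557055 − 837026·3364049
So 3364049·(-837026) ≡ 1 (mod 7557055), i.e. 3364049⁻¹ ≡ 6720029.
Then x ≡ 6720029·200499 ≡ 4201466 (mod 7557055); the smallest non-negative solution is x = 4201466.

4201466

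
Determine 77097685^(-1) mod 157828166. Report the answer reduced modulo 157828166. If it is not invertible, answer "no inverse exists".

37221951

Apply the Euclidean algorithm to 157828166 and 77097685:
157828166 = 2·77097685 + 3632796
77097685 = 21·3632796 + 808969
3632796 = 4·808969 + 396920
808969 = 2·396920 + 15129
396920 = 26·15129 + 3566
15129 = 4·3566 + 865
3566 = 4·865 + 106
865 = 8·106 + 17
106 = 6·17 + 4
17 = 4·4 + 1
4 = 4·1 + 0
The gcd is 1. Working backward:
1 = 17 − 4·4
1 = −4·106 + 25·17
1 = 25·865 − 204·106
1 = −204·3566 + 841·865
1 = 841·15129 − 3568·3566
1 = −3568·396920 + 93609·15129
1 = 93609·808969 − 190786·396920
1 = −190786·3632796 + 856753·808969
1 = 856753·77097685 − 18182599·3632796
1 = −18182599·157828166 + 37221951·77097685
So 77097685·37221951 ≡ 1 (mod 157828166).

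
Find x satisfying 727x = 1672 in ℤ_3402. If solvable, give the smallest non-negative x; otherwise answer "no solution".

2080

First find gcd(727, 3402):
3402 = 4×727 + 494
727 = 1×494 + 233
494 = 2×233 + 28
233 = 8×28 + 9
28 = 3×9 + 1
9 = 9×1 + 0
gcd = 1, so a unique solution mod 3402 exists.
Back-substitute for the Bézout coefficients:
1 = 28 − 3·9
1 = −3·233 + 25·28
1 = 25·494 − 53·233
1 = −53·727 + 78·494
1 = 78·3402 − 365·727
So 727·(-365) ≡ 1 (mod 3402), giving 727⁻¹ ≡ 3037.
x ≡ 727⁻¹·1672 ≡ 3037·1672 ≡ 2080 (mod 3402).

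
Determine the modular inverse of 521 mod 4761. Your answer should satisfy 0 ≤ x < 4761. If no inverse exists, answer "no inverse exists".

Extended Euclidean algorithm:
4761 = 9*521 + 72
521 = 7*72 + 17
72 = 4*17 + 4
17 = 4*4 + 1
4 = 4*1 + 0
Since gcd(521, 4761) = 1, back-substitute to write 1 as a combination:
1 = 17 − 4·4
1 = −4·72 + 17·17
1 = 17·521 − 123·72
1 = −123·4761 + 1124·521
So 521·1124 ≡ 1 (mod 4761).

1124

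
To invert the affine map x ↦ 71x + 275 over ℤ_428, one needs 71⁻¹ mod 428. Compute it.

211

gcd(428, 71) by repeated division:
428 = 6*71 + 2
71 = 35*2 + 1
2 = 2*1 + 0
Since gcd(71, 428) = 1, back-substitute to write 1 as a combination:
1 = 71 − 35·2
1 = −35·428 + 211·71
So 71·211 ≡ 1 (mod 428).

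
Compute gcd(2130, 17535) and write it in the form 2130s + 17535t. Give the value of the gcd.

Repeated division:
17535 = 8·2130 + 495
2130 = 4·495 + 150
495 = 3·150 + 45
150 = 3·45 + 15
45 = 3·15 + 0
gcd(2130, 17535) = 15.
Back-substituting:
15 = 150 − 3·45
15 = −3·495 + 10·150
15 = 10·2130 − 43·495
15 = −43·17535 + 354·2130
So 15 = (-43)·17535 + (354)·2130.

15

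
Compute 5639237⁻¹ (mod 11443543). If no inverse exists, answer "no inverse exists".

Apply the Euclidean algorithm to 11443543 and 5639237:
11443543 = 2·5639237 + 165069
5639237 = 34·165069 + 26891
165069 = 6·26891 + 3723
26891 = 7·3723 + 830
3723 = 4·830 + 403
830 = 2·403 + 24
403 = 16·24 + 19
24 = 1·19 + 5
19 = 3·5 + 4
5 = 1·4 + 1
4 = 4·1 + 0
The gcd is 1. Working backward:
1 = 5 − 4
1 = −19 + 4·5
1 = 4·24 − 5·19
1 = −5·403 + 84·24
1 = 84·830 − 173·403
1 = −173·3723 + 776·830
1 = 776·26891 − 5605·3723
1 = −5605·165069 + 34406·26891
1 = 34406·5639237 − 1175409·165069
1 = −1175409·11443543 + 2385224·5639237
So 5639237·2385224 ≡ 1 (mod 11443543).

2385224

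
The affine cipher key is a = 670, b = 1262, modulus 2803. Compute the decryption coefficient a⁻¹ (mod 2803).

1937

Extended Euclidean algorithm:
2803 = 4*670 + 123
670 = 5*123 + 55
123 = 2*55 + 13
55 = 4*13 + 3
13 = 4*3 + 1
3 = 3*1 + 0
gcd = 1, so the inverse exists. Back-substitute:
1 = 13 − 4·3
1 = −4·55 + 17·13
1 = 17·123 − 38·55
1 = −38·670 + 207·123
1 = 207·2803 − 866·670
Thus 670·(-866) ≡ 1 (mod 2803); reducing, -866 mod 2803 = 1937.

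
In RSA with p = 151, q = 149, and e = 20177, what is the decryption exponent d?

φ(n) = (p−1)(q−1) = 150·148 = 22200.
Need d with 20177·d ≡ 1 (mod 22200). Apply the extended Euclidean algorithm:
22200 = 1·20177 + 2023
20177 = 9·2023 + 1970
2023 = 1·1970 + 53
1970 = 37·53 + 9
53 = 5·9 + 8
9 = 1·8 + 1
8 = 8·1 + 0
Back-substitute:
1 = 9 − 8
1 = −53 + 6·9
1 = 6·1970 − 223·53
1 = −223·2023 + 229·1970
1 = 229·20177 − 2284·2023
1 = −2284·22200 + 2513·20177
So 20177·2513 ≡ 1 (mod 22200), hence d = 2513.

2513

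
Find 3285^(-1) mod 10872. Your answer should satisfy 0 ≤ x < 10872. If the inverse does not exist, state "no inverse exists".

Compute gcd(3285, 10872):
10872 = 3·3285 + 1017
3285 = 3·1017 + 234
1017 = 4·234 + 81
234 = 2·81 + 72
81 = 1·72 + 9
72 = 8·9 + 0
The gcd is 9, not 1, hence no inverse exists.

no inverse exists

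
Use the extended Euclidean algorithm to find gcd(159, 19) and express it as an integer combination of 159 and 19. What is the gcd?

1

Euclidean algorithm:
159 = 8×19 + 7
19 = 2×7 + 5
7 = 1×5 + 2
5 = 2×2 + 1
2 = 2×1 + 0
gcd(159, 19) = 1.
Back-substituting:
1 = 5 − 2·2
1 = −2·7 + 3·5
1 = 3·19 − 8·7
1 = −8·159 + 67·19
So 1 = (-8)·159 + (67)·19.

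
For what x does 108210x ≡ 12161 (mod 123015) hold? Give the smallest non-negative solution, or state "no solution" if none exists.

no solution

gcd(108210, 123015):
123015 = 1·108210 + 14805
108210 = 7·14805 + 4575
14805 = 3·4575 + 1080
4575 = 4·1080 + 255
1080 = 4·255 + 60
255 = 4·60 + 15
60 = 4·15 + 0
gcd = 15, but 15 ∤ 12161, so the congruence has no solution.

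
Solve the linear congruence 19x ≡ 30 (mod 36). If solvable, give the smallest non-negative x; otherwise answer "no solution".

30

First find gcd(19, 36):
36 = 1*19 + 17
19 = 1*17 + 2
17 = 8*2 + 1
2 = 2*1 + 0
gcd = 1, so a unique solution mod 36 exists.
Back-substitute for the Bézout coefficients:
1 = 17 − 8·2
1 = −8·19 + 9·17
1 = 9·36 − 17·19
So 19·(-17) ≡ 1 (mod 36), giving 19⁻¹ ≡ 19.
x ≡ 19⁻¹·30 ≡ 19·30 ≡ 30 (mod 36).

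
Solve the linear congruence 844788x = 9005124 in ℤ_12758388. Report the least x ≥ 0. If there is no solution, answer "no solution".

First find gcd(844788, 12758388):
12758388 = 15*844788 + 86568
844788 = 9*86568 + 65676
86568 = 1*65676 + 20892
65676 = 3*20892 + 3000
20892 = 6*3000 + 2892
3000 = 1*2892 + 108
2892 = 26*108 + 84
108 = 1*84 + 24
84 = 3*24 + 12
24 = 2*12 + 0
gcd = 12 and 12 | 9005124, so solutions exist. Divide through by 12: 70399x ≡ 750427 (mod 1063199).
Now find 70399⁻¹ mod 1063199:
1063199 = 15*70399 + 7214
70399 = 9*7214 + 5473
7214 = 1*5473 + 1741
5473 = 3*1741 + 250
1741 = 6*250 + 241
250 = 1*241 + 9
241 = 26*9 + 7
9 = 1*7 + 2
7 = 3*2 + 1
2 = 2*1 + 0
Back-substitute:
1 = 7 − 3·2
1 = −3·9 + 4·7
1 = 4·241 − 107·9
1 = −107·250 + 111·241
1 = 111·1741 − 773·250
1 = −773·5473 + 2430·1741
1 = 2430·7214 − 3203·5473
1 = −3203·70399 + 31257·7214
1 = 31257·1063199 − 472058·70399
So 70399·(-472058) ≡ 1 (mod 1063199), i.e. 70399⁻¹ ≡ 591141.
Then x ≡ 591141·750427 ≡ 79646 (mod 1063199); the smallest non-negative solution is x = 79646.

79646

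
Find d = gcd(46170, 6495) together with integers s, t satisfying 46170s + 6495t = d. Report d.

15

Euclidean algorithm:
46170 = 7×6495 + 705
6495 = 9×705 + 150
705 = 4×150 + 105
150 = 1×105 + 45
105 = 2×45 + 15
45 = 3×15 + 0
gcd(46170, 6495) = 15.
Express as a combination:
15 = 105 − 2·45
15 = −2·150 + 3·105
15 = 3·705 − 14·150
15 = −14·6495 + 129·705
15 = 129·46170 − 917·6495
So 15 = (129)·46170 + (-917)·6495.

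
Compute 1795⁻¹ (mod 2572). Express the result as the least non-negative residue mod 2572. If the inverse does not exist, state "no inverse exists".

Apply the Euclidean algorithm to 2572 and 1795:
2572 = 1×1795 + 777
1795 = 2×777 + 241
777 = 3×241 + 54
241 = 4×54 + 25
54 = 2×25 + 4
25 = 6×4 + 1
4 = 4×1 + 0
Since gcd(1795, 2572) = 1, back-substitute to write 1 as a combination:
1 = 25 − 6·4
1 = −6·54 + 13·25
1 = 13·241 − 58·54
1 = −58·777 + 187·241
1 = 187·1795 − 432·777
1 = −432·2572 + 619·1795
So 1795·619 ≡ 1 (mod 2572).

619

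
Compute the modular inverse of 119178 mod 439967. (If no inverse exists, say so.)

Run Euclid on (439967, 119178):
439967 = 3*119178 + 82433
119178 = 1*82433 + 36745
82433 = 2*36745 + 8943
36745 = 4*8943 + 973
8943 = 9*973 + 186
973 = 5*186 + 43
186 = 4*43 + 14
43 = 3*14 + 1
14 = 14*1 + 0
Since gcd(119178, 439967) = 1, back-substitute to write 1 as a combination:
1 = 43 − 3·14
1 = −3·186 + 13·43
1 = 13·973 − 68·186
1 = −68·8943 + 625·973
1 = 625·36745 − 2568·8943
1 = −2568·82433 + 5761·36745
1 = 5761·119178 − 8329·82433
1 = −8329·439967 + 30748·119178
So 119178·30748 ≡ 1 (mod 439967).

30748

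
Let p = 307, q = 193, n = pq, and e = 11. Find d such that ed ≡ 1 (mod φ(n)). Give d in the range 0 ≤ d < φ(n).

φ(n) = (p−1)(q−1) = 306·192 = 58752.
Need d with 11·d ≡ 1 (mod 58752). Apply the extended Euclidean algorithm:
58752 = 5341×11 + 1
11 = 11×1 + 0
Back-substitute:
1 = 58752 − 5341·11
So 11·(-5341) ≡ 1 (mod 58752), hence d ≡ -5341 ≡ 53411 (mod 58752).

53411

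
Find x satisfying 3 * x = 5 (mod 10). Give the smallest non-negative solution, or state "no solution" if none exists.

First find gcd(3, 10):
10 = 3*3 + 1
3 = 3*1 + 0
gcd = 1, so a unique solution mod 10 exists.
Back-substitute for the Bézout coefficients:
1 = 10 − 3·3
So 3·(-3) ≡ 1 (mod 10), giving 3⁻¹ ≡ 7.
x ≡ 3⁻¹·5 ≡ 7·5 ≡ 5 (mod 10).

5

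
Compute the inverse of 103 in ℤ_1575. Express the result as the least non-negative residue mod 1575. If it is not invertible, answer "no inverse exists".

Extended Euclidean algorithm:
1575 = 15×103 + 30
103 = 3×30 + 13
30 = 2×13 + 4
13 = 3×4 + 1
4 = 4×1 + 0
The gcd is 1. Working backward:
1 = 13 − 3·4
1 = −3·30 + 7·13
1 = 7·103 − 24·30
1 = −24·1575 + 367·103
So 103·367 ≡ 1 (mod 1575).

367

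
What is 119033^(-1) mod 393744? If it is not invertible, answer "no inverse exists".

275465

gcd(393744, 119033) by repeated division:
393744 = 3·119033 + 36645
119033 = 3·36645 + 9098
36645 = 4·9098 + 253
9098 = 35·253 + 243
253 = 1·243 + 10
243 = 24·10 + 3
10 = 3·3 + 1
3 = 3·1 + 0
The gcd is 1. Working backward:
1 = 10 − 3·3
1 = −3·243 + 73·10
1 = 73·253 − 76·243
1 = −76·9098 + 2733·253
1 = 2733·36645 − 11008·9098
1 = −11008·119033 + 35757·36645
1 = 35757·393744 − 118279·119033
Hence 119033⁻¹ ≡ -118279 ≡ 275465 (mod 393744).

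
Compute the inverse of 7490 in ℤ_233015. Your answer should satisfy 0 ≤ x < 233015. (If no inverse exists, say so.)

Compute gcd(7490, 233015):
233015 = 31×7490 + 825
7490 = 9×825 + 65
825 = 12×65 + 45
65 = 1×45 + 20
45 = 2×20 + 5
20 = 4×5 + 0
The gcd is 5, not 1, hence no inverse exists.

no inverse exists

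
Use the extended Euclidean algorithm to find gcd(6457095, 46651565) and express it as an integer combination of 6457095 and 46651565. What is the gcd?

5

Apply Euclid's algorithm to 46651565 and 6457095:
46651565 = 7*6457095 + 1451900
6457095 = 4*1451900 + 649495
1451900 = 2*649495 + 152910
649495 = 4*152910 + 37855
152910 = 4*37855 + 1490
37855 = 25*1490 + 605
1490 = 2*605 + 280
605 = 2*280 + 45
280 = 6*45 + 10
45 = 4*10 + 5
10 = 2*5 + 0
gcd(6457095, 46651565) = 5.
Back-substituting:
5 = 45 − 4·10
5 = −4·280 + 25·45
5 = 25·605 − 54·280
5 = −54·1490 + 133·605
5 = 133·37855 − 3379·1490
5 = −3379·152910 + 13649·37855
5 = 13649·649495 − 57975·152910
5 = −57975·1451900 + 129599·649495
5 = 129599·6457095 − 576371·1451900
5 = −576371·46651565 + 4164196·6457095
So 5 = (-576371)·46651565 + (4164196)·6457095.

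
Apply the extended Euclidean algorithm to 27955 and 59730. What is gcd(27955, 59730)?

5

Euclidean algorithm:
59730 = 2*27955 + 3820
27955 = 7*3820 + 1215
3820 = 3*1215 + 175
1215 = 6*175 + 165
175 = 1*165 + 10
165 = 16*10 + 5
10 = 2*5 + 0
gcd(27955, 59730) = 5.
Back-substituting:
5 = 165 − 16·10
5 = −16·175 + 17·165
5 = 17·1215 − 118·175
5 = −118·3820 + 371·1215
5 = 371·27955 − 2715·3820
5 = −2715·59730 + 5801·27955
So 5 = (-2715)·59730 + (5801)·27955.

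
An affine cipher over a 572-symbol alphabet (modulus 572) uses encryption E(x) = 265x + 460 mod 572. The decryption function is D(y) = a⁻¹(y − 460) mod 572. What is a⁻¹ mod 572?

177

Run Euclid on (572, 265):
572 = 2×265 + 42
265 = 6×42 + 13
42 = 3×13 + 3
13 = 4×3 + 1
3 = 3×1 + 0
Since gcd(265, 572) = 1, back-substitute to write 1 as a combination:
1 = 13 − 4·3
1 = −4·42 + 13·13
1 = 13·265 − 82·42
1 = −82·572 + 177·265
So 265·177 ≡ 1 (mod 572).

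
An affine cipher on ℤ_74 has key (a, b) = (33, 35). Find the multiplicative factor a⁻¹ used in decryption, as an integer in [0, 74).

Apply the Euclidean algorithm to 74 and 33:
74 = 2×33 + 8
33 = 4×8 + 1
8 = 8×1 + 0
The gcd is 1. Working backward:
1 = 33 − 4·8
1 = −4·74 + 9·33
So 33·9 ≡ 1 (mod 74).

9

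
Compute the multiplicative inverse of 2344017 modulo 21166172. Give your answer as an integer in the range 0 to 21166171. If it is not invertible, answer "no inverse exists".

17800757

Apply the Euclidean algorithm to 21166172 and 2344017:
21166172 = 9*2344017 + 70019
2344017 = 33*70019 + 33390
70019 = 2*33390 + 3239
33390 = 10*3239 + 1000
3239 = 3*1000 + 239
1000 = 4*239 + 44
239 = 5*44 + 19
44 = 2*19 + 6
19 = 3*6 + 1
6 = 6*1 + 0
The gcd is 1. Working backward:
1 = 19 − 3·6
1 = −3·44 + 7·19
1 = 7·239 − 38·44
1 = −38·1000 + 159·239
1 = 159·3239 − 515·1000
1 = −515·33390 + 5309·3239
1 = 5309·70019 − 11133·33390
1 = −11133·2344017 + 372698·70019
1 = 372698·21166172 − 3365415·2344017
Hence 2344017⁻¹ ≡ -3365415 ≡ 17800757 (mod 21166172).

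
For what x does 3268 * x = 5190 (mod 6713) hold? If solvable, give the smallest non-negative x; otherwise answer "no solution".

First find gcd(3268, 6713):
6713 = 2×3268 + 177
3268 = 18×177 + 82
177 = 2×82 + 13
82 = 6×13 + 4
13 = 3×4 + 1
4 = 4×1 + 0
gcd = 1, so a unique solution mod 6713 exists.
Back-substitute for the Bézout coefficients:
1 = 13 − 3·4
1 = −3·82 + 19·13
1 = 19·177 − 41·82
1 = −41·3268 + 757·177
1 = 757·6713 − 1555·3268
So 3268·(-1555) ≡ 1 (mod 6713), giving 3268⁻¹ ≡ 5158.
x ≡ 3268⁻¹·5190 ≡ 5158·5190 ≡ 5289 (mod 6713).

5289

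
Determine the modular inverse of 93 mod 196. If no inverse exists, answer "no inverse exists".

137

Run Euclid on (196, 93):
196 = 2*93 + 10
93 = 9*10 + 3
10 = 3*3 + 1
3 = 3*1 + 0
Since gcd(93, 196) = 1, back-substitute to write 1 as a combination:
1 = 10 − 3·3
1 = −3·93 + 28·10
1 = 28·196 − 59·93
Hence 93⁻¹ ≡ -59 ≡ 137 (mod 196).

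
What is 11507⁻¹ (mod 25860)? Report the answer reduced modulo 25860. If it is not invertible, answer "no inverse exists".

Extended Euclidean algorithm:
25860 = 2*11507 + 2846
11507 = 4*2846 + 123
2846 = 23*123 + 17
123 = 7*17 + 4
17 = 4*4 + 1
4 = 4*1 + 0
gcd = 1, so the inverse exists. Back-substitute:
1 = 17 − 4·4
1 = −4·123 + 29·17
1 = 29·2846 − 671·123
1 = −671·11507 + 2713·2846
1 = 2713·25860 − 6097·11507
Thus 11507·(-6097) ≡ 1 (mod 25860); reducing, -6097 mod 25860 = 19763.

19763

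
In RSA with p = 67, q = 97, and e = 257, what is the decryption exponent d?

φ(n) = (p−1)(q−1) = 66·96 = 6336.
Need d with 257·d ≡ 1 (mod 6336). Apply the extended Euclidean algorithm:
6336 = 24*257 + 168
257 = 1*168 + 89
168 = 1*89 + 79
89 = 1*79 + 10
79 = 7*10 + 9
10 = 1*9 + 1
9 = 9*1 + 0
Back-substitute:
1 = 10 − 9
1 = −79 + 8·10
1 = 8·89 − 9·79
1 = −9·168 + 17·89
1 = 17·257 − 26·168
1 = −26·6336 + 641·257
So 257·641 ≡ 1 (mod 6336), hence d = 641.

641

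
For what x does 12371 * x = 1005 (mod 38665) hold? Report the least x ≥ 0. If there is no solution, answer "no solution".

First find gcd(12371, 38665):
38665 = 3×12371 + 1552
12371 = 7×1552 + 1507
1552 = 1×1507 + 45
1507 = 33×45 + 22
45 = 2×22 + 1
22 = 22×1 + 0
gcd = 1, so a unique solution mod 38665 exists.
Back-substitute for the Bézout coefficients:
1 = 45 − 2·22
1 = −2·1507 + 67·45
1 = 67·1552 − 69·1507
1 = −69·12371 + 550·1552
1 = 550·38665 − 1719·12371
So 12371·(-1719) ≡ 1 (mod 38665), giving 12371⁻¹ ≡ 36946.
x ≡ 12371⁻¹·1005 ≡ 36946·1005 ≡ 12330 (mod 38665).

12330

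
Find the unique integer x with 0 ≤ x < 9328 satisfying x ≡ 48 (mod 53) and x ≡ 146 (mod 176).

Write x = 48 + 53·k. Then 53·k ≡ 146 − 48 ≡ 98 (mod 176).
Need 53⁻¹ mod 176. Extended Euclid on (176, 53):
176 = 3×53 + 17
53 = 3×17 + 2
17 = 8×2 + 1
2 = 2×1 + 0
Back-substitute:
1 = 17 − 8·2
1 = −8·53 + 25·17
1 = 25·176 − 83·53
53⁻¹ ≡ 93 (mod 176), so k ≡ 93·98 ≡ 138 (mod 176).
x = 48 + 53·138 = 7362.

7362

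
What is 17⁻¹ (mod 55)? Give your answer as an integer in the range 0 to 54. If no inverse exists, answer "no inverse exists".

13

Extended Euclidean algorithm:
55 = 3·17 + 4
17 = 4·4 + 1
4 = 4·1 + 0
Since gcd(17, 55) = 1, back-substitute to write 1 as a combination:
1 = 17 − 4·4
1 = −4·55 + 13·17
So 17·13 ≡ 1 (mod 55).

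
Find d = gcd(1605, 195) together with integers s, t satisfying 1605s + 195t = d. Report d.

15

Apply Euclid's algorithm to 1605 and 195:
1605 = 8*195 + 45
195 = 4*45 + 15
45 = 3*15 + 0
gcd(1605, 195) = 15.
Working backward:
15 = 195 − 4·45
15 = −4·1605 + 33·195
So 15 = (-4)·1605 + (33)·195.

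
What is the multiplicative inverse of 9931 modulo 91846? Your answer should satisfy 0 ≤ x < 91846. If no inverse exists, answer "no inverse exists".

Extended Euclidean algorithm:
91846 = 9·9931 + 2467
9931 = 4·2467 + 63
2467 = 39·63 + 10
63 = 6·10 + 3
10 = 3·3 + 1
3 = 3·1 + 0
Since gcd(9931, 91846) = 1, back-substitute to write 1 as a combination:
1 = 10 − 3·3
1 = −3·63 + 19·10
1 = 19·2467 − 744·63
1 = −744·9931 + 2995·2467
1 = 2995·91846 − 27699·9931
Hence 9931⁻¹ ≡ -27699 ≡ 64147 (mod 91846).

64147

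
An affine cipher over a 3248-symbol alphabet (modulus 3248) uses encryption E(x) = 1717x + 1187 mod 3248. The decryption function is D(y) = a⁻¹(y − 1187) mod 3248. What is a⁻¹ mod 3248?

3021

Run Euclid on (3248, 1717):
3248 = 1×1717 + 1531
1717 = 1×1531 + 186
1531 = 8×186 + 43
186 = 4×43 + 14
43 = 3×14 + 1
14 = 14×1 + 0
Since gcd(1717, 3248) = 1, back-substitute to write 1 as a combination:
1 = 43 − 3·14
1 = −3·186 + 13·43
1 = 13·1531 − 107·186
1 = −107·1717 + 120·1531
1 = 120·3248 − 227·1717
Hence 1717⁻¹ ≡ -227 ≡ 3021 (mod 3248).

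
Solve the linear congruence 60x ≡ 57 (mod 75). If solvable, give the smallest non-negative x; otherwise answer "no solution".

no solution

gcd(60, 75):
75 = 1*60 + 15
60 = 4*15 + 0
gcd = 15, but 15 ∤ 57, so the congruence has no solution.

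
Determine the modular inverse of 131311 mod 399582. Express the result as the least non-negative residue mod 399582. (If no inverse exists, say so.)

Apply the Euclidean algorithm to 399582 and 131311:
399582 = 3·131311 + 5649
131311 = 23·5649 + 1384
5649 = 4·1384 + 113
1384 = 12·113 + 28
113 = 4·28 + 1
28 = 28·1 + 0
Since gcd(131311, 399582) = 1, back-substitute to write 1 as a combination:
1 = 113 − 4·28
1 = −4·1384 + 49·113
1 = 49·5649 − 200·1384
1 = −200·131311 + 4649·5649
1 = 4649·399582 − 14147·131311
Hence 131311⁻¹ ≡ -14147 ≡ 385435 (mod 399582).

385435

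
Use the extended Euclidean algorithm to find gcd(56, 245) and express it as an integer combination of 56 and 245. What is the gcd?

Euclidean algorithm:
245 = 4*56 + 21
56 = 2*21 + 14
21 = 1*14 + 7
14 = 2*7 + 0
gcd(56, 245) = 7.
Back-substituting:
7 = 21 − 14
7 = −56 + 3·21
7 = 3·245 − 13·56
So 7 = (3)·245 + (-13)·56.

7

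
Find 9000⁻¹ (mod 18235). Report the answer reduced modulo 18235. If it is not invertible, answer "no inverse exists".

no inverse exists

Compute gcd(9000, 18235):
18235 = 2×9000 + 235
9000 = 38×235 + 70
235 = 3×70 + 25
70 = 2×25 + 20
25 = 1×20 + 5
20 = 4×5 + 0
gcd(9000, 18235) = 5 ≠ 1, so 9000 has no multiplicative inverse modulo 18235.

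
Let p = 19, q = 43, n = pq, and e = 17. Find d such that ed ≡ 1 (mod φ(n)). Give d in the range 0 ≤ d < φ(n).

89

φ(n) = (p−1)(q−1) = 18·42 = 756.
Need d with 17·d ≡ 1 (mod 756). Apply the extended Euclidean algorithm:
756 = 44*17 + 8
17 = 2*8 + 1
8 = 8*1 + 0
Back-substitute:
1 = 17 − 2·8
1 = −2·756 + 89·17
So 17·89 ≡ 1 (mod 756), hence d = 89.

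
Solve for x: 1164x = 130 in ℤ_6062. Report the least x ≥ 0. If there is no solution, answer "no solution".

First find gcd(1164, 6062):
6062 = 5×1164 + 242
1164 = 4×242 + 196
242 = 1×196 + 46
196 = 4×46 + 12
46 = 3×12 + 10
12 = 1×10 + 2
10 = 5×2 + 0
gcd = 2 and 2 | 130, so solutions exist. Divide through by 2: 582x ≡ 65 (mod 3031).
Now find 582⁻¹ mod 3031:
3031 = 5*582 + 121
582 = 4*121 + 98
121 = 1*98 + 23
98 = 4*23 + 6
23 = 3*6 + 5
6 = 1*5 + 1
5 = 5*1 + 0
Back-substitute:
1 = 6 − 5
1 = −23 + 4·6
1 = 4·98 − 17·23
1 = −17·121 + 21·98
1 = 21·582 − 101·121
1 = −101·3031 + 526·582
So 582⁻¹ ≡ 526 (mod 3031).
Then x ≡ 526·65 ≡ 849 (mod 3031); the smallest non-negative solution is x = 849.

849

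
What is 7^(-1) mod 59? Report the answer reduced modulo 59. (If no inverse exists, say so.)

17

Extended Euclidean algorithm:
59 = 8*7 + 3
7 = 2*3 + 1
3 = 3*1 + 0
The gcd is 1. Working backward:
1 = 7 − 2·3
1 = −2·59 + 17·7
So 7·17 ≡ 1 (mod 59).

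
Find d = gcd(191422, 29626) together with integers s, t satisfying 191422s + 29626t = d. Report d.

2

Euclidean algorithm:
191422 = 6·29626 + 13666
29626 = 2·13666 + 2294
13666 = 5·2294 + 2196
2294 = 1·2196 + 98
2196 = 22·98 + 40
98 = 2·40 + 18
40 = 2·18 + 4
18 = 4·4 + 2
4 = 2·2 + 0
gcd(191422, 29626) = 2.
Working backward:
2 = 18 − 4·4
2 = −4·40 + 9·18
2 = 9·98 − 22·40
2 = −22·2196 + 493·98
2 = 493·2294 − 515·2196
2 = −515·13666 + 3068·2294
2 = 3068·29626 − 6651·13666
2 = −6651·191422 + 42974·29626
So 2 = (-6651)·191422 + (42974)·29626.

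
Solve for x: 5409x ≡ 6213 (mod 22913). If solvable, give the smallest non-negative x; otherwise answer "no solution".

First find gcd(5409, 22913):
22913 = 4×5409 + 1277
5409 = 4×1277 + 301
1277 = 4×301 + 73
301 = 4×73 + 9
73 = 8×9 + 1
9 = 9×1 + 0
gcd = 1, so a unique solution mod 22913 exists.
Back-substitute for the Bézout coefficients:
1 = 73 − 8·9
1 = −8·301 + 33·73
1 = 33·1277 − 140·301
1 = −140·5409 + 593·1277
1 = 593·22913 − 2512·5409
So 5409·(-2512) ≡ 1 (mod 22913), giving 5409⁻¹ ≡ 20401.
x ≡ 5409⁻¹·6213 ≡ 20401·6213 ≡ 19610 (mod 22913).

19610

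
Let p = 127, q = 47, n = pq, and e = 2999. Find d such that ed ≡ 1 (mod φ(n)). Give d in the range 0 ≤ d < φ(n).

φ(n) = (p−1)(q−1) = 126·46 = 5796.
Need d with 2999·d ≡ 1 (mod 5796). Apply the extended Euclidean algorithm:
5796 = 1·2999 + 2797
2999 = 1·2797 + 202
2797 = 13·202 + 171
202 = 1·171 + 31
171 = 5·31 + 16
31 = 1·16 + 15
16 = 1·15 + 1
15 = 15·1 + 0
Back-substitute:
1 = 16 − 15
1 = −31 + 2·16
1 = 2·171 − 11·31
1 = −11·202 + 13·171
1 = 13·2797 − 180·202
1 = −180·2999 + 193·2797
1 = 193·5796 − 373·2999
So 2999·(-373) ≡ 1 (mod 5796), hence d ≡ -373 ≡ 5423 (mod 5796).

5423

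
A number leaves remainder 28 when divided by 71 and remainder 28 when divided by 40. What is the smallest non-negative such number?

28

Write x = 28 + 71·k. Then 71·k ≡ 28 − 28 ≡ 0 (mod 40).
Need 71⁻¹ mod 40. Extended Euclid on (40, 31):
40 = 1*31 + 9
31 = 3*9 + 4
9 = 2*4 + 1
4 = 4*1 + 0
Back-substitute:
1 = 9 − 2·4
1 = −2·31 + 7·9
1 = 7·40 − 9·31
71⁻¹ ≡ 31 (mod 40), so k ≡ 31·0 ≡ 0 (mod 40).
x = 28 + 71·0 = 28.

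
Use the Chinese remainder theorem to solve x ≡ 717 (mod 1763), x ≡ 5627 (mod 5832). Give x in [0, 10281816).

Write x = 717 + 1763·k. Then 1763·k ≡ 5627 − 717 ≡ 4910 (mod 5832).
Need 1763⁻¹ mod 5832. Extended Euclid on (5832, 1763):
5832 = 3*1763 + 543
1763 = 3*543 + 134
543 = 4*134 + 7
134 = 19*7 + 1
7 = 7*1 + 0
Back-substitute:
1 = 134 − 19·7
1 = −19·543 + 77·134
1 = 77·1763 − 250·543
1 = −250·5832 + 827·1763
1763⁻¹ ≡ 827 (mod 5832), so k ≡ 827·4910 ≡ 1498 (mod 5832).
x = 717 + 1763·1498 = 2641691.

2641691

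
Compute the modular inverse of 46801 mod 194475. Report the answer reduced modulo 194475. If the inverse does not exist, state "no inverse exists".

186451

Extended Euclidean algorithm:
194475 = 4×46801 + 7271
46801 = 6×7271 + 3175
7271 = 2×3175 + 921
3175 = 3×921 + 412
921 = 2×412 + 97
412 = 4×97 + 24
97 = 4×24 + 1
24 = 24×1 + 0
The gcd is 1. Working backward:
1 = 97 − 4·24
1 = −4·412 + 17·97
1 = 17·921 − 38·412
1 = −38·3175 + 131·921
1 = 131·7271 − 300·3175
1 = −300·46801 + 1931·7271
1 = 1931·194475 − 8024·46801
Thus 46801·(-8024) ≡ 1 (mod 194475); reducing, -8024 mod 194475 = 186451.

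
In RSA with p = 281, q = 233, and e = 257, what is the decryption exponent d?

14913

φ(n) = (p−1)(q−1) = 280·232 = 64960.
Need d with 257·d ≡ 1 (mod 64960). Apply the extended Euclidean algorithm:
64960 = 252·257 + 196
257 = 1·196 + 61
196 = 3·61 + 13
61 = 4·13 + 9
13 = 1·9 + 4
9 = 2·4 + 1
4 = 4·1 + 0
Back-substitute:
1 = 9 − 2·4
1 = −2·13 + 3·9
1 = 3·61 − 14·13
1 = −14·196 + 45·61
1 = 45·257 − 59·196
1 = −59·64960 + 14913·257
So 257·14913 ≡ 1 (mod 64960), hence d = 14913.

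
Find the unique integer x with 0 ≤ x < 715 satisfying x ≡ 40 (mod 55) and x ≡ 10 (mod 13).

205

Write x = 40 + 55·k. Then 55·k ≡ 10 − 40 ≡ 9 (mod 13).
Need 55⁻¹ mod 13. Extended Euclid on (13, 3):
13 = 4×3 + 1
3 = 3×1 + 0
Back-substitute:
1 = 13 − 4·3
55⁻¹ ≡ 9 (mod 13), so k ≡ 9·9 ≡ 3 (mod 13).
x = 40 + 55·3 = 205.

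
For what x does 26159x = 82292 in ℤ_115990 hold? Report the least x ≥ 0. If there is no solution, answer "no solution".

First find gcd(26159, 115990):
115990 = 4×26159 + 11354
26159 = 2×11354 + 3451
11354 = 3×3451 + 1001
3451 = 3×1001 + 448
1001 = 2×448 + 105
448 = 4×105 + 28
105 = 3×28 + 21
28 = 1×21 + 7
21 = 3×7 + 0
gcd = 7 and 7 | 82292, so solutions exist. Divide through by 7: 3737x ≡ 11756 (mod 16570).
Now find 3737⁻¹ mod 16570:
16570 = 4·3737 + 1622
3737 = 2·1622 + 493
1622 = 3·493 + 143
493 = 3·143 + 64
143 = 2·64 + 15
64 = 4·15 + 4
15 = 3·4 + 3
4 = 1·3 + 1
3 = 3·1 + 0
Back-substitute:
1 = 4 − 3
1 = −15 + 4·4
1 = 4·64 − 17·15
1 = −17·143 + 38·64
1 = 38·493 − 131·143
1 = −131·1622 + 431·493
1 = 431·3737 − 993·1622
1 = −993·16570 + 4403·3737
So 3737⁻¹ ≡ 4403 (mod 16570).
Then x ≡ 4403·11756 ≡ 13558 (mod 16570); the smallest non-negative solution is x = 13558.

13558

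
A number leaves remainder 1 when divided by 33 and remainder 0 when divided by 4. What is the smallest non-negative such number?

Write x = 1 + 33·k. Then 33·k ≡ 0 − 1 ≡ 3 (mod 4).
Need 33⁻¹ mod 4. Extended Euclid on (4, 1):
4 = 4×1 + 0
33⁻¹ ≡ 1 (mod 4), so k ≡ 1·3 ≡ 3 (mod 4).
x = 1 + 33·3 = 100.

100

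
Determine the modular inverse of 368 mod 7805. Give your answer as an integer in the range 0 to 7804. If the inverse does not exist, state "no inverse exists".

Extended Euclidean algorithm:
7805 = 21*368 + 77
368 = 4*77 + 60
77 = 1*60 + 17
60 = 3*17 + 9
17 = 1*9 + 8
9 = 1*8 + 1
8 = 8*1 + 0
The gcd is 1. Working backward:
1 = 9 − 8
1 = −17 + 2·9
1 = 2·60 − 7·17
1 = −7·77 + 9·60
1 = 9·368 − 43·77
1 = −43·7805 + 912·368
So 368·912 ≡ 1 (mod 7805).

912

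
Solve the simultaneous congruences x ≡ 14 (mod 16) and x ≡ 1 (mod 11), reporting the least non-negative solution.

78

Write x = 14 + 16·k. Then 16·k ≡ 1 − 14 ≡ 9 (mod 11).
Need 16⁻¹ mod 11. Extended Euclid on (11, 5):
11 = 2*5 + 1
5 = 5*1 + 0
Back-substitute:
1 = 11 − 2·5
16⁻¹ ≡ 9 (mod 11), so k ≡ 9·9 ≡ 4 (mod 11).
x = 14 + 16·4 = 78.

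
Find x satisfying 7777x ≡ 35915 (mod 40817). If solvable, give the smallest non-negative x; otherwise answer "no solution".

no solution

gcd(7777, 40817):
40817 = 5×7777 + 1932
7777 = 4×1932 + 49
1932 = 39×49 + 21
49 = 2×21 + 7
21 = 3×7 + 0
gcd = 7, but 7 ∤ 35915, so the congruence has no solution.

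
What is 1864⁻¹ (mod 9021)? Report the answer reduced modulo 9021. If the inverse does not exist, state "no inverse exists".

7603

Extended Euclidean algorithm:
9021 = 4*1864 + 1565
1864 = 1*1565 + 299
1565 = 5*299 + 70
299 = 4*70 + 19
70 = 3*19 + 13
19 = 1*13 + 6
13 = 2*6 + 1
6 = 6*1 + 0
The gcd is 1. Working backward:
1 = 13 − 2·6
1 = −2·19 + 3·13
1 = 3·70 − 11·19
1 = −11·299 + 47·70
1 = 47·1565 − 246·299
1 = −246·1864 + 293·1565
1 = 293·9021 − 1418·1864
So 1864·(-1418) ≡ 1 (mod 9021), and -1418 ≡ 7603 (mod 9021).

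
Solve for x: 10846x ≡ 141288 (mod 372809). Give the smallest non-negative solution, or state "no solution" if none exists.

281115

First find gcd(10846, 372809):
372809 = 34·10846 + 4045
10846 = 2·4045 + 2756
4045 = 1·2756 + 1289
2756 = 2·1289 + 178
1289 = 7·178 + 43
178 = 4·43 + 6
43 = 7·6 + 1
6 = 6·1 + 0
gcd = 1, so a unique solution mod 372809 exists.
Back-substitute for the Bézout coefficients:
1 = 43 − 7·6
1 = −7·178 + 29·43
1 = 29·1289 − 210·178
1 = −210·2756 + 449·1289
1 = 449·4045 − 659·2756
1 = −659·10846 + 1767·4045
1 = 1767·372809 − 60737·10846
So 10846·(-60737) ≡ 1 (mod 372809), giving 10846⁻¹ ≡ 312072.
x ≡ 10846⁻¹·141288 ≡ 312072·141288 ≡ 281115 (mod 372809).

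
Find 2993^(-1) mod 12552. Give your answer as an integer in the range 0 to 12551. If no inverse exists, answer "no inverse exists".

5129

gcd(12552, 2993) by repeated division:
12552 = 4*2993 + 580
2993 = 5*580 + 93
580 = 6*93 + 22
93 = 4*22 + 5
22 = 4*5 + 2
5 = 2*2 + 1
2 = 2*1 + 0
Since gcd(2993, 12552) = 1, back-substitute to write 1 as a combination:
1 = 5 − 2·2
1 = −2·22 + 9·5
1 = 9·93 − 38·22
1 = −38·580 + 237·93
1 = 237·2993 − 1223·580
1 = −1223·12552 + 5129·2993
So 2993·5129 ≡ 1 (mod 12552).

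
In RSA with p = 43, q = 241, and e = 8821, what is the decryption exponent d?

φ(n) = (p−1)(q−1) = 42·240 = 10080.
Need d with 8821·d ≡ 1 (mod 10080). Apply the extended Euclidean algorithm:
10080 = 1·8821 + 1259
8821 = 7·1259 + 8
1259 = 157·8 + 3
8 = 2·3 + 2
3 = 1·2 + 1
2 = 2·1 + 0
Back-substitute:
1 = 3 − 2
1 = −8 + 3·3
1 = 3·1259 − 472·8
1 = −472·8821 + 3307·1259
1 = 3307·10080 − 3779·8821
So 8821·(-3779) ≡ 1 (mod 10080), hence d ≡ -3779 ≡ 6301 (mod 10080).

6301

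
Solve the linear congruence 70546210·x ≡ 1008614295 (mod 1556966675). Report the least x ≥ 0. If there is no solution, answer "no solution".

First find gcd(70546210, 1556966675):
1556966675 = 22*70546210 + 4950055
70546210 = 14*4950055 + 1245440
4950055 = 3*1245440 + 1213735
1245440 = 1*1213735 + 31705
1213735 = 38*31705 + 8945
31705 = 3*8945 + 4870
8945 = 1*4870 + 4075
4870 = 1*4075 + 795
4075 = 5*795 + 100
795 = 7*100 + 95
100 = 1*95 + 5
95 = 19*5 + 0
gcd = 5 and 5 | 1008614295, so solutions exist. Divide through by 5: 14109242x ≡ 201722859 (mod 311393335).
Now find 14109242⁻¹ mod 311393335:
311393335 = 22×14109242 + 990011
14109242 = 14×990011 + 249088
990011 = 3×249088 + 242747
249088 = 1×242747 + 6341
242747 = 38×6341 + 1789
6341 = 3×1789 + 974
1789 = 1×974 + 815
974 = 1×815 + 159
815 = 5×159 + 20
159 = 7×20 + 19
20 = 1×19 + 1
19 = 19×1 + 0
Back-substitute:
1 = 20 − 19
1 = −159 + 8·20
1 = 8·815 − 41·159
1 = −41·974 + 49·815
1 = 49·1789 − 90·974
1 = −90·6341 + 319·1789
1 = 319·242747 − 12212·6341
1 = −12212·249088 + 12531·242747
1 = 12531·990011 − 49805·249088
1 = −49805·14109242 + 709801·990011
1 = 709801·311393335 − 15665427·14109242
So 14109242·(-15665427) ≡ 1 (mod 311393335), i.e. 14109242⁻¹ ≡ 295727908.
Then x ≡ 295727908·201722859 ≡ 269697837 (mod 311393335); the smallest non-negative solution is x = 269697837.

269697837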